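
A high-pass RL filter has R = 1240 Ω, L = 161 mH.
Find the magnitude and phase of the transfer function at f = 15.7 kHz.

Step 1 — Angular frequency: ω = 2π·1.57e+04 = 9.865e+04 rad/s.
Step 2 — Transfer function: H(jω) = jωL/(R + jωL).
Step 3 — Numerator jωL = j·1.588e+04; denominator R + jωL = 1240 + j1.588e+04.
Step 4 — H = 0.9939 + j0.0776.
Step 5 — Magnitude: |H| = 0.997 (-0.0 dB); phase: φ = 4.5°.

|H| = 0.997 (-0.0 dB), φ = 4.5°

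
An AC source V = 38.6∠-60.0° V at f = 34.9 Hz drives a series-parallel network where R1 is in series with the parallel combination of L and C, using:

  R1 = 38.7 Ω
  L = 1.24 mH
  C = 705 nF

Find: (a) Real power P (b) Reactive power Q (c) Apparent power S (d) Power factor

Step 1 — Angular frequency: ω = 2π·f = 2π·34.9 = 219.3 rad/s.
Step 2 — Component impedances:
  R1: Z = R = 38.7 Ω
  L: Z = jωL = j·219.3·0.00124 = 0 + j0.2719 Ω
  C: Z = 1/(jωC) = -j/(ω·C) = 0 - j6469 Ω
Step 3 — Parallel branch: L || C = 1/(1/L + 1/C) = 0 + j0.2719 Ω.
Step 4 — Series with R1: Z_total = R1 + (L || C) = 38.7 + j0.2719 Ω = 38.7∠0.4° Ω.
Step 5 — Source phasor: V = 38.6∠-60.0° V = 19.3 - j33.43 V.
Step 6 — Current: I = V / Z = 0.4926 - j0.8672 A = 0.9974∠-60.4° A.
Step 7 — Complex power: S = V·I* = 38.5 + j0.2705 VA.
Step 8 — Real power: P = Re(S) = 38.5 W.
Step 9 — Reactive power: Q = Im(S) = 0.2705 VAR.
Step 10 — Apparent power: |S| = 38.5 VA.
Step 11 — Power factor: PF = P/|S| = 1 (lagging).

(a) P = 38.5 W  (b) Q = 0.2705 VAR  (c) S = 38.5 VA  (d) PF = 1 (lagging)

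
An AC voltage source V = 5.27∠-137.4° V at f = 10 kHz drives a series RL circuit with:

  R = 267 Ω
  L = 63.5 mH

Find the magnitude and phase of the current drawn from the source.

Step 1 — Angular frequency: ω = 2π·f = 2π·1e+04 = 6.283e+04 rad/s.
Step 2 — Component impedances:
  R: Z = R = 267 Ω
  L: Z = jωL = j·6.283e+04·0.0635 = 0 + j3990 Ω
Step 3 — Series combination: Z_total = R + L = 267 + j3990 Ω = 3999∠86.2° Ω.
Step 4 — Source phasor: V = 5.27∠-137.4° V = -3.879 - j3.567 V.
Step 5 — Ohm's law: I = V / Z_total = (-3.879 - j3.567) / (267 + j3990) = -0.0009548 + j0.0009084 A.
Step 6 — Convert to polar: |I| = 0.001318 A, ∠I = 136.4°.

I = 0.001318∠136.4° A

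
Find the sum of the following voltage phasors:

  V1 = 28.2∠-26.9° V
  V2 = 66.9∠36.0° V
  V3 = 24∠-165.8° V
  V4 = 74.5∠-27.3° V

Step 1 — Convert each phasor to rectangular form:
  V1 = 28.2·(cos(-26.9°) + j·sin(-26.9°)) = 25.15 - j12.76 V
  V2 = 66.9·(cos(36.0°) + j·sin(36.0°)) = 54.12 + j39.32 V
  V3 = 24·(cos(-165.8°) + j·sin(-165.8°)) = -23.27 - j5.887 V
  V4 = 74.5·(cos(-27.3°) + j·sin(-27.3°)) = 66.2 - j34.17 V
Step 2 — Sum components: V_total = 122.2 - j13.49 V.
Step 3 — Convert to polar: |V_total| = 122.9 V, ∠V_total = -6.3°.

V_total = 122.9∠-6.3° V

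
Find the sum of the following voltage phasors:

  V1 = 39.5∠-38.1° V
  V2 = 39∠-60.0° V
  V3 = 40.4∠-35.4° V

Step 1 — Convert each phasor to rectangular form:
  V1 = 39.5·(cos(-38.1°) + j·sin(-38.1°)) = 31.08 - j24.37 V
  V2 = 39·(cos(-60.0°) + j·sin(-60.0°)) = 19.5 - j33.77 V
  V3 = 40.4·(cos(-35.4°) + j·sin(-35.4°)) = 32.93 - j23.4 V
Step 2 — Sum components: V_total = 83.52 - j81.55 V.
Step 3 — Convert to polar: |V_total| = 116.7 V, ∠V_total = -44.3°.

V_total = 116.7∠-44.3° V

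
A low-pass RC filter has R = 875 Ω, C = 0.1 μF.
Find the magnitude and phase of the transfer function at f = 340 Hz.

Step 1 — Angular frequency: ω = 2π·340 = 2136 rad/s.
Step 2 — Transfer function: H(jω) = 1/(1 + jωRC).
Step 3 — Denominator: 1 + jωRC = 1 + j·2136·875·1e-07 = 1 + j0.1869.
Step 4 — H = 0.9662 - j0.1806.
Step 5 — Magnitude: |H| = 0.983 (-0.1 dB); phase: φ = -10.6°.

|H| = 0.983 (-0.1 dB), φ = -10.6°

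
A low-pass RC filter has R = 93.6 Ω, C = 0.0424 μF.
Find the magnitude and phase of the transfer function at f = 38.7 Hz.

Step 1 — Angular frequency: ω = 2π·38.7 = 243.2 rad/s.
Step 2 — Transfer function: H(jω) = 1/(1 + jωRC).
Step 3 — Denominator: 1 + jωRC = 1 + j·243.2·93.6·4.24e-08 = 1 + j0.000965.
Step 4 — H = 1 - j0.000965.
Step 5 — Magnitude: |H| = 1 (-0.0 dB); phase: φ = -0.1°.

|H| = 1 (-0.0 dB), φ = -0.1°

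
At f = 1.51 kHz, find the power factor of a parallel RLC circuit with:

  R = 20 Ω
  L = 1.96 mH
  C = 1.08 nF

Step 1 — Angular frequency: ω = 2π·f = 2π·1510 = 9488 rad/s.
Step 2 — Component impedances:
  R: Z = R = 20 Ω
  L: Z = jωL = j·9488·0.00196 = 0 + j18.6 Ω
  C: Z = 1/(jωC) = -j/(ω·C) = 0 - j9.759e+04 Ω
Step 3 — Parallel combination: 1/Z_total = 1/R + 1/L + 1/C; Z_total = 9.275 + j9.974 Ω = 13.62∠47.1° Ω.
Step 4 — Power factor: PF = cos(φ) = Re(Z)/|Z| = 9.275/13.62 = 0.681.
Step 5 — Type: Im(Z) = 9.974 ⇒ lagging (phase φ = 47.1°).

PF = 0.681 (lagging, φ = 47.1°)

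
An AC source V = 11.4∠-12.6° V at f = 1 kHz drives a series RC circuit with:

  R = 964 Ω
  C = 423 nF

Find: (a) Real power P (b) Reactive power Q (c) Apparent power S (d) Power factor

Step 1 — Angular frequency: ω = 2π·f = 2π·1000 = 6283 rad/s.
Step 2 — Component impedances:
  R: Z = R = 964 Ω
  C: Z = 1/(jωC) = -j/(ω·C) = 0 - j376.3 Ω
Step 3 — Series combination: Z_total = R + C = 964 - j376.3 Ω = 1035∠-21.3° Ω.
Step 4 — Source phasor: V = 11.4∠-12.6° V = 11.13 - j2.487 V.
Step 5 — Current: I = V / Z = 0.01089 + j0.00167 A = 0.01102∠8.7° A.
Step 6 — Complex power: S = V·I* = 0.117 - j0.04566 VA.
Step 7 — Real power: P = Re(S) = 0.117 W.
Step 8 — Reactive power: Q = Im(S) = -0.04566 VAR.
Step 9 — Apparent power: |S| = 0.1256 VA.
Step 10 — Power factor: PF = P/|S| = 0.9316 (leading).

(a) P = 0.117 W  (b) Q = -0.04566 VAR  (c) S = 0.1256 VA  (d) PF = 0.9316 (leading)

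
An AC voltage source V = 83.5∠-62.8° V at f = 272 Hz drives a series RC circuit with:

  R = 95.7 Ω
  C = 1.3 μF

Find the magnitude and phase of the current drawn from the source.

Step 1 — Angular frequency: ω = 2π·f = 2π·272 = 1709 rad/s.
Step 2 — Component impedances:
  R: Z = R = 95.7 Ω
  C: Z = 1/(jωC) = -j/(ω·C) = 0 - j450.1 Ω
Step 3 — Series combination: Z_total = R + C = 95.7 - j450.1 Ω = 460.2∠-78.0° Ω.
Step 4 — Source phasor: V = 83.5∠-62.8° V = 38.17 - j74.27 V.
Step 5 — Ohm's law: I = V / Z_total = (38.17 - j74.27) / (95.7 - j450.1) = 0.1751 + j0.04757 A.
Step 6 — Convert to polar: |I| = 0.1815 A, ∠I = 15.2°.

I = 0.1815∠15.2° A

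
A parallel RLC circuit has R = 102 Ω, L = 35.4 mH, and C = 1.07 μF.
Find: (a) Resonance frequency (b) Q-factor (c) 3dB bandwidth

Step 1 — Resonance: ω₀ = 1/√(LC) = 1/√(0.0354·1.07e-06) = 5138 rad/s.
Step 2 — f₀ = ω₀/(2π) = 817.8 Hz.
Step 3 — Parallel Q: Q = R/(ω₀L) = 102/(5138·0.0354) = 0.5608.
Step 4 — Bandwidth: Δω = ω₀/Q = 9163 rad/s; BW = Δω/(2π) = 1458 Hz.

(a) f₀ = 817.8 Hz  (b) Q = 0.5608  (c) BW = 1458 Hz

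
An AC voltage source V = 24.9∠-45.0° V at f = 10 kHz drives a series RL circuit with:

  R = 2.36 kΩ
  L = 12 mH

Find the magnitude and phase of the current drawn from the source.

Step 1 — Angular frequency: ω = 2π·f = 2π·1e+04 = 6.283e+04 rad/s.
Step 2 — Component impedances:
  R: Z = R = 2360 Ω
  L: Z = jωL = j·6.283e+04·0.012 = 0 + j754 Ω
Step 3 — Series combination: Z_total = R + L = 2360 + j754 Ω = 2478∠17.7° Ω.
Step 4 — Source phasor: V = 24.9∠-45.0° V = 17.61 - j17.61 V.
Step 5 — Ohm's law: I = V / Z_total = (17.61 - j17.61) / (2360 + j754) = 0.004607 - j0.008932 A.
Step 6 — Convert to polar: |I| = 0.01005 A, ∠I = -62.7°.

I = 0.01005∠-62.7° A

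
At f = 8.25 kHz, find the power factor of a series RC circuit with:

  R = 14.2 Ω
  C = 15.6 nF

Step 1 — Angular frequency: ω = 2π·f = 2π·8250 = 5.184e+04 rad/s.
Step 2 — Component impedances:
  R: Z = R = 14.2 Ω
  C: Z = 1/(jωC) = -j/(ω·C) = 0 - j1237 Ω
Step 3 — Series combination: Z_total = R + C = 14.2 - j1237 Ω = 1237∠-89.3° Ω.
Step 4 — Power factor: PF = cos(φ) = Re(Z)/|Z| = 14.2/1237 = 0.01148.
Step 5 — Type: Im(Z) = -1237 ⇒ leading (phase φ = -89.3°).

PF = 0.01148 (leading, φ = -89.3°)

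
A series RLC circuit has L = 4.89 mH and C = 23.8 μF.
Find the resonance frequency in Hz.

Step 1 — Resonance condition Im(Z)=0 gives ω₀ = 1/√(LC).
Step 2 — ω₀ = 1/√(0.00489·2.38e-05) = 2931 rad/s.
Step 3 — f₀ = ω₀/(2π) = 466.5 Hz.

f₀ = 466.5 Hz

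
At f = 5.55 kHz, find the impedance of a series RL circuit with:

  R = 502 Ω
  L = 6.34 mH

Step 1 — Angular frequency: ω = 2π·f = 2π·5550 = 3.487e+04 rad/s.
Step 2 — Component impedances:
  R: Z = R = 502 Ω
  L: Z = jωL = j·3.487e+04·0.00634 = 0 + j221.1 Ω
Step 3 — Series combination: Z_total = R + L = 502 + j221.1 Ω = 548.5∠23.8° Ω.

Z = 502 + j221.1 Ω = 548.5∠23.8° Ω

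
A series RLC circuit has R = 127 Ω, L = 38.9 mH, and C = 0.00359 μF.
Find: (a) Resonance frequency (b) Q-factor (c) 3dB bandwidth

Step 1 — Resonance condition Im(Z)=0 gives ω₀ = 1/√(LC).
Step 2 — ω₀ = 1/√(0.0389·3.59e-09) = 8.462e+04 rad/s.
Step 3 — f₀ = ω₀/(2π) = 1.347e+04 Hz.
Step 4 — Series Q: Q = ω₀L/R = 8.462e+04·0.0389/127 = 25.92.
Step 5 — 3dB bandwidth: Δω = ω₀/Q = 3265 rad/s; BW = Δω/(2π) = 519.6 Hz.

(a) f₀ = 1.347e+04 Hz  (b) Q = 25.92  (c) BW = 519.6 Hz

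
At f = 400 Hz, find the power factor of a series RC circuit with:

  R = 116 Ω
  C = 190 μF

Step 1 — Angular frequency: ω = 2π·f = 2π·400 = 2513 rad/s.
Step 2 — Component impedances:
  R: Z = R = 116 Ω
  C: Z = 1/(jωC) = -j/(ω·C) = 0 - j2.094 Ω
Step 3 — Series combination: Z_total = R + C = 116 - j2.094 Ω = 116∠-1.0° Ω.
Step 4 — Power factor: PF = cos(φ) = Re(Z)/|Z| = 116/116.02 = 0.9998.
Step 5 — Type: Im(Z) = -2.094 ⇒ leading (phase φ = -1.0°).

PF = 0.9998 (leading, φ = -1.0°)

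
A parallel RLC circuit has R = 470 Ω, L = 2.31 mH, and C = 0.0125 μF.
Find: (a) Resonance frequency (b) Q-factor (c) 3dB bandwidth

Step 1 — Resonance: ω₀ = 1/√(LC) = 1/√(0.00231·1.25e-08) = 1.861e+05 rad/s.
Step 2 — f₀ = ω₀/(2π) = 2.962e+04 Hz.
Step 3 — Parallel Q: Q = R/(ω₀L) = 470/(1.861e+05·0.00231) = 1.093.
Step 4 — Bandwidth: Δω = ω₀/Q = 1.702e+05 rad/s; BW = Δω/(2π) = 2.709e+04 Hz.

(a) f₀ = 2.962e+04 Hz  (b) Q = 1.093  (c) BW = 2.709e+04 Hz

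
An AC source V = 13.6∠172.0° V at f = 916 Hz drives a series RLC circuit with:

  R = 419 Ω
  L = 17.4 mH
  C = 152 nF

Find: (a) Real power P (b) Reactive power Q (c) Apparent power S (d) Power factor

Step 1 — Angular frequency: ω = 2π·f = 2π·916 = 5755 rad/s.
Step 2 — Component impedances:
  R: Z = R = 419 Ω
  L: Z = jωL = j·5755·0.0174 = 0 + j100.1 Ω
  C: Z = 1/(jωC) = -j/(ω·C) = 0 - j1143 Ω
Step 3 — Series combination: Z_total = R + L + C = 419 - j1043 Ω = 1124∠-68.1° Ω.
Step 4 — Source phasor: V = 13.6∠172.0° V = -13.47 + j1.893 V.
Step 5 — Current: I = V / Z = -0.006029 - j0.01049 A = 0.0121∠-119.9° A.
Step 6 — Complex power: S = V·I* = 0.06135 - j0.1527 VA.
Step 7 — Real power: P = Re(S) = 0.06135 W.
Step 8 — Reactive power: Q = Im(S) = -0.1527 VAR.
Step 9 — Apparent power: |S| = 0.1646 VA.
Step 10 — Power factor: PF = P/|S| = 0.3728 (leading).

(a) P = 0.06135 W  (b) Q = -0.1527 VAR  (c) S = 0.1646 VA  (d) PF = 0.3728 (leading)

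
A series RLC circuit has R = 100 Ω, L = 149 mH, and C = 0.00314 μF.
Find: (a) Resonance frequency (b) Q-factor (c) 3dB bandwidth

Step 1 — Resonance: ω₀ = 1/√(LC) = 1/√(0.149·3.14e-09) = 4.623e+04 rad/s.
Step 2 — f₀ = ω₀/(2π) = 7358 Hz.
Step 3 — Series Q: Q = ω₀L/R = 4.623e+04·0.149/100 = 68.89.
Step 4 — Bandwidth: Δω = ω₀/Q = 671.1 rad/s; BW = Δω/(2π) = 106.8 Hz.

(a) f₀ = 7358 Hz  (b) Q = 68.89  (c) BW = 106.8 Hz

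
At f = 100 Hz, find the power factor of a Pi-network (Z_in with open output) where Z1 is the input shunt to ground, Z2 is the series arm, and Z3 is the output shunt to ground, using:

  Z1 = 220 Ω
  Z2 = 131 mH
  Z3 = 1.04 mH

Step 1 — Angular frequency: ω = 2π·f = 2π·100 = 628.3 rad/s.
Step 2 — Component impedances:
  Z1: Z = R = 220 Ω
  Z2: Z = jωL = j·628.3·0.131 = 0 + j82.31 Ω
  Z3: Z = jωL = j·628.3·0.00104 = 0 + j0.6535 Ω
Step 3 — With open output, the series arm Z2 and the output shunt Z3 appear in series to ground: Z2 + Z3 = 0 + j82.96 Ω.
Step 4 — Parallel with input shunt Z1: Z_in = Z1 || (Z2 + Z3) = 27.39 + j72.63 Ω = 77.63∠69.3° Ω.
Step 5 — Power factor: PF = cos(φ) = Re(Z)/|Z| = 27.39/77.63 = 0.3528.
Step 6 — Type: Im(Z) = 72.63 ⇒ lagging (phase φ = 69.3°).

PF = 0.3528 (lagging, φ = 69.3°)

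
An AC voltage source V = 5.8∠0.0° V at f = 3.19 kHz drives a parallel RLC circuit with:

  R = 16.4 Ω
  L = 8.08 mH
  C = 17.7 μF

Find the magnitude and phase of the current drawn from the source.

Step 1 — Angular frequency: ω = 2π·f = 2π·3190 = 2.004e+04 rad/s.
Step 2 — Component impedances:
  R: Z = R = 16.4 Ω
  L: Z = jωL = j·2.004e+04·0.00808 = 0 + j162 Ω
  C: Z = 1/(jωC) = -j/(ω·C) = 0 - j2.819 Ω
Step 3 — Parallel combination: 1/Z_total = 1/R + 1/L + 1/C; Z_total = 0.4869 - j2.784 Ω = 2.826∠-80.1° Ω.
Step 4 — Source phasor: V = 5.8∠0.0° V = 5.8 V.
Step 5 — Ohm's law: I = V / Z_total = (5.8) / (0.4869 - j2.784) = 0.3537 + j2.022 A.
Step 6 — Convert to polar: |I| = 2.053 A, ∠I = 80.1°.

I = 2.053∠80.1° A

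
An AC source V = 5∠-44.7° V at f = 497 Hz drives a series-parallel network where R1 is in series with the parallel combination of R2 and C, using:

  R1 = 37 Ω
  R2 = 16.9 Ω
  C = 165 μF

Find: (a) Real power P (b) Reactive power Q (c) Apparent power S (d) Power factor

Step 1 — Angular frequency: ω = 2π·f = 2π·497 = 3123 rad/s.
Step 2 — Component impedances:
  R1: Z = R = 37 Ω
  R2: Z = R = 16.9 Ω
  C: Z = 1/(jωC) = -j/(ω·C) = 0 - j1.941 Ω
Step 3 — Parallel branch: R2 || C = 1/(1/R2 + 1/C) = 0.22 - j1.916 Ω.
Step 4 — Series with R1: Z_total = R1 + (R2 || C) = 37.22 - j1.916 Ω = 37.27∠-2.9° Ω.
Step 5 — Source phasor: V = 5∠-44.7° V = 3.554 - j3.517 V.
Step 6 — Current: I = V / Z = 0.1001 - j0.08934 A = 0.1342∠-41.8° A.
Step 7 — Complex power: S = V·I* = 0.6699 - j0.03448 VA.
Step 8 — Real power: P = Re(S) = 0.6699 W.
Step 9 — Reactive power: Q = Im(S) = -0.03448 VAR.
Step 10 — Apparent power: |S| = 0.6708 VA.
Step 11 — Power factor: PF = P/|S| = 0.9987 (leading).

(a) P = 0.6699 W  (b) Q = -0.03448 VAR  (c) S = 0.6708 VA  (d) PF = 0.9987 (leading)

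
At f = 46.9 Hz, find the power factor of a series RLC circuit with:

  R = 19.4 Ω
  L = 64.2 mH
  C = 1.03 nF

Step 1 — Angular frequency: ω = 2π·f = 2π·46.9 = 294.7 rad/s.
Step 2 — Component impedances:
  R: Z = R = 19.4 Ω
  L: Z = jωL = j·294.7·0.0642 = 0 + j18.92 Ω
  C: Z = 1/(jωC) = -j/(ω·C) = 0 - j3.295e+06 Ω
Step 3 — Series combination: Z_total = R + L + C = 19.4 - j3.295e+06 Ω = 3.295e+06∠-90.0° Ω.
Step 4 — Power factor: PF = cos(φ) = Re(Z)/|Z| = 19.4/3.295e+06 = 5.888e-06.
Step 5 — Type: Im(Z) = -3.295e+06 ⇒ leading (phase φ = -90.0°).

PF = 5.888e-06 (leading, φ = -90.0°)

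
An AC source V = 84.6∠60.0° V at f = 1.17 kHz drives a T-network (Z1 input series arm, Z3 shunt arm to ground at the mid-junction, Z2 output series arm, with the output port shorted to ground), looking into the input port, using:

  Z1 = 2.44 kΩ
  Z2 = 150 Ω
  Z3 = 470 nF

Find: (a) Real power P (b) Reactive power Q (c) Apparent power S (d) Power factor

Step 1 — Angular frequency: ω = 2π·f = 2π·1170 = 7351 rad/s.
Step 2 — Component impedances:
  Z1: Z = R = 2440 Ω
  Z2: Z = R = 150 Ω
  Z3: Z = 1/(jωC) = -j/(ω·C) = 0 - j289.4 Ω
Step 3 — With the output port shorted to ground, the output series arm Z2 runs from the junction to ground; the shunt arm Z3 also runs from the junction to ground. They appear in parallel: Z3 || Z2 = 118.2 - j61.28 Ω.
Step 4 — Series with input arm Z1: Z_in = Z1 + (Z3 || Z2) = 2558 - j61.28 Ω = 2559∠-1.4° Ω.
Step 5 — Source phasor: V = 84.6∠60.0° V = 42.3 + j73.27 V.
Step 6 — Current: I = V / Z = 0.01584 + j0.02902 A = 0.03306∠61.4° A.
Step 7 — Complex power: S = V·I* = 2.796 - j0.06698 VA.
Step 8 — Real power: P = Re(S) = 2.796 W.
Step 9 — Reactive power: Q = Im(S) = -0.06698 VAR.
Step 10 — Apparent power: |S| = 2.797 VA.
Step 11 — Power factor: PF = P/|S| = 0.9997 (leading).

(a) P = 2.796 W  (b) Q = -0.06698 VAR  (c) S = 2.797 VA  (d) PF = 0.9997 (leading)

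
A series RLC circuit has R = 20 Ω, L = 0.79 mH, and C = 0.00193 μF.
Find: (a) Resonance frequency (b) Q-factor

Step 1 — Resonance condition Im(Z)=0 gives ω₀ = 1/√(LC).
Step 2 — ω₀ = 1/√(0.00079·1.93e-09) = 8.099e+05 rad/s.
Step 3 — f₀ = ω₀/(2π) = 1.289e+05 Hz.
Step 4 — Series Q: Q = ω₀L/R = 8.099e+05·0.00079/20 = 31.99.

(a) f₀ = 1.289e+05 Hz  (b) Q = 31.99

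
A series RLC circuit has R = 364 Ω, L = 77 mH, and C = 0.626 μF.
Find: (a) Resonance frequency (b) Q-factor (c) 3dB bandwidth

Step 1 — Resonance condition Im(Z)=0 gives ω₀ = 1/√(LC).
Step 2 — ω₀ = 1/√(0.077·6.26e-07) = 4555 rad/s.
Step 3 — f₀ = ω₀/(2π) = 724.9 Hz.
Step 4 — Series Q: Q = ω₀L/R = 4555·0.077/364 = 0.9635.
Step 5 — 3dB bandwidth: Δω = ω₀/Q = 4727 rad/s; BW = Δω/(2π) = 752.4 Hz.

(a) f₀ = 724.9 Hz  (b) Q = 0.9635  (c) BW = 752.4 Hz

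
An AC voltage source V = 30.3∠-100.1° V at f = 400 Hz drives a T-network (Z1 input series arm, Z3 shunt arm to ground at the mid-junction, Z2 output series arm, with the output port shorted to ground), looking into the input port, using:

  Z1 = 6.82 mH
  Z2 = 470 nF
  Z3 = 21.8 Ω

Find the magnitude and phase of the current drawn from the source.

Step 1 — Angular frequency: ω = 2π·f = 2π·400 = 2513 rad/s.
Step 2 — Component impedances:
  Z1: Z = jωL = j·2513·0.00682 = 0 + j17.14 Ω
  Z2: Z = 1/(jωC) = -j/(ω·C) = 0 - j846.6 Ω
  Z3: Z = R = 21.8 Ω
Step 3 — With the output port shorted to ground, the output series arm Z2 runs from the junction to ground; the shunt arm Z3 also runs from the junction to ground. They appear in parallel: Z3 || Z2 = 21.79 - j0.561 Ω.
Step 4 — Series with input arm Z1: Z_in = Z1 + (Z3 || Z2) = 21.79 + j16.58 Ω = 27.38∠37.3° Ω.
Step 5 — Source phasor: V = 30.3∠-100.1° V = -5.314 - j29.83 V.
Step 6 — Ohm's law: I = V / Z_total = (-5.314 - j29.83) / (21.79 + j16.58) = -0.8143 - j0.7495 A.
Step 7 — Convert to polar: |I| = 1.107 A, ∠I = -137.4°.

I = 1.107∠-137.4° A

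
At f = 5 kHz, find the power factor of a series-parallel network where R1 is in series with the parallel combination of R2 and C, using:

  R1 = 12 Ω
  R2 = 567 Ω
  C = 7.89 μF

Step 1 — Angular frequency: ω = 2π·f = 2π·5000 = 3.142e+04 rad/s.
Step 2 — Component impedances:
  R1: Z = R = 12 Ω
  R2: Z = R = 567 Ω
  C: Z = 1/(jωC) = -j/(ω·C) = 0 - j4.034 Ω
Step 3 — Parallel branch: R2 || C = 1/(1/R2 + 1/C) = 0.0287 - j4.034 Ω.
Step 4 — Series with R1: Z_total = R1 + (R2 || C) = 12.03 - j4.034 Ω = 12.69∠-18.5° Ω.
Step 5 — Power factor: PF = cos(φ) = Re(Z)/|Z| = 12.029/12.687 = 0.9481.
Step 6 — Type: Im(Z) = -4.034 ⇒ leading (phase φ = -18.5°).

PF = 0.9481 (leading, φ = -18.5°)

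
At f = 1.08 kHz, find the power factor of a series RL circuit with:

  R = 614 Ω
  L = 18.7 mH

Step 1 — Angular frequency: ω = 2π·f = 2π·1080 = 6786 rad/s.
Step 2 — Component impedances:
  R: Z = R = 614 Ω
  L: Z = jωL = j·6786·0.0187 = 0 + j126.9 Ω
Step 3 — Series combination: Z_total = R + L = 614 + j126.9 Ω = 627∠11.7° Ω.
Step 4 — Power factor: PF = cos(φ) = Re(Z)/|Z| = 614/627 = 0.9793.
Step 5 — Type: Im(Z) = 126.9 ⇒ lagging (phase φ = 11.7°).

PF = 0.9793 (lagging, φ = 11.7°)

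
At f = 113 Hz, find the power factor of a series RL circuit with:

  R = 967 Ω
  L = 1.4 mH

Step 1 — Angular frequency: ω = 2π·f = 2π·113 = 710 rad/s.
Step 2 — Component impedances:
  R: Z = R = 967 Ω
  L: Z = jωL = j·710·0.0014 = 0 + j0.994 Ω
Step 3 — Series combination: Z_total = R + L = 967 + j0.994 Ω = 967∠0.1° Ω.
Step 4 — Power factor: PF = cos(φ) = Re(Z)/|Z| = 967/967 = 1.
Step 5 — Type: Im(Z) = 0.994 ⇒ lagging (phase φ = 0.1°).

PF = 1 (lagging, φ = 0.1°)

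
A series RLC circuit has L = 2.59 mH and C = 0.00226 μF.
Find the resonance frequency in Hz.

Step 1 — Resonance condition Im(Z)=0 gives ω₀ = 1/√(LC).
Step 2 — ω₀ = 1/√(0.00259·2.26e-09) = 4.133e+05 rad/s.
Step 3 — f₀ = ω₀/(2π) = 6.578e+04 Hz.

f₀ = 6.578e+04 Hz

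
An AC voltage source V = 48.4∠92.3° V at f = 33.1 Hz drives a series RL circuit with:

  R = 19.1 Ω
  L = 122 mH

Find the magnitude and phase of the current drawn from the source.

Step 1 — Angular frequency: ω = 2π·f = 2π·33.1 = 208 rad/s.
Step 2 — Component impedances:
  R: Z = R = 19.1 Ω
  L: Z = jωL = j·208·0.122 = 0 + j25.37 Ω
Step 3 — Series combination: Z_total = R + L = 19.1 + j25.37 Ω = 31.76∠53.0° Ω.
Step 4 — Source phasor: V = 48.4∠92.3° V = -1.942 + j48.36 V.
Step 5 — Ohm's law: I = V / Z_total = (-1.942 + j48.36) / (19.1 + j25.37) = 1.18 + j0.9647 A.
Step 6 — Convert to polar: |I| = 1.524 A, ∠I = 39.3°.

I = 1.524∠39.3° A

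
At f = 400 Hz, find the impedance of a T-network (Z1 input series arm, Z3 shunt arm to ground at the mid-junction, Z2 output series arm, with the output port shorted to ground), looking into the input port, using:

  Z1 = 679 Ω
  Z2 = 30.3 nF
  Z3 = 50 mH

Step 1 — Angular frequency: ω = 2π·f = 2π·400 = 2513 rad/s.
Step 2 — Component impedances:
  Z1: Z = R = 679 Ω
  Z2: Z = 1/(jωC) = -j/(ω·C) = 0 - j1.313e+04 Ω
  Z3: Z = jωL = j·2513·0.05 = 0 + j125.7 Ω
Step 3 — With the output port shorted to ground, the output series arm Z2 runs from the junction to ground; the shunt arm Z3 also runs from the junction to ground. They appear in parallel: Z3 || Z2 = 0 + j126.9 Ω.
Step 4 — Series with input arm Z1: Z_in = Z1 + (Z3 || Z2) = 679 + j126.9 Ω = 690.8∠10.6° Ω.

Z = 679 + j126.9 Ω = 690.8∠10.6° Ω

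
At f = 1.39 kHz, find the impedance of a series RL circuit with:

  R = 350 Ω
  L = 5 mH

Step 1 — Angular frequency: ω = 2π·f = 2π·1390 = 8734 rad/s.
Step 2 — Component impedances:
  R: Z = R = 350 Ω
  L: Z = jωL = j·8734·0.005 = 0 + j43.67 Ω
Step 3 — Series combination: Z_total = R + L = 350 + j43.67 Ω = 352.7∠7.1° Ω.

Z = 350 + j43.67 Ω = 352.7∠7.1° Ω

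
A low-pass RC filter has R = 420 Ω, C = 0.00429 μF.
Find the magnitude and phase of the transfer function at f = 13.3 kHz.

Step 1 — Angular frequency: ω = 2π·1.33e+04 = 8.357e+04 rad/s.
Step 2 — Transfer function: H(jω) = 1/(1 + jωRC).
Step 3 — Denominator: 1 + jωRC = 1 + j·8.357e+04·420·4.29e-09 = 1 + j0.1506.
Step 4 — H = 0.9778 - j0.1472.
Step 5 — Magnitude: |H| = 0.9889 (-0.1 dB); phase: φ = -8.6°.

|H| = 0.9889 (-0.1 dB), φ = -8.6°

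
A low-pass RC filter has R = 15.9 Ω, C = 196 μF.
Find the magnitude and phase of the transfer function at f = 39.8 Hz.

Step 1 — Angular frequency: ω = 2π·39.8 = 250.1 rad/s.
Step 2 — Transfer function: H(jω) = 1/(1 + jωRC).
Step 3 — Denominator: 1 + jωRC = 1 + j·250.1·15.9·0.000196 = 1 + j0.7793.
Step 4 — H = 0.6221 - j0.4849.
Step 5 — Magnitude: |H| = 0.7888 (-2.1 dB); phase: φ = -37.9°.

|H| = 0.7888 (-2.1 dB), φ = -37.9°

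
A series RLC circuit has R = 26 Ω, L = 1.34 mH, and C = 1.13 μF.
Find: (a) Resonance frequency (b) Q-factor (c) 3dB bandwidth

Step 1 — Resonance condition Im(Z)=0 gives ω₀ = 1/√(LC).
Step 2 — ω₀ = 1/√(0.00134·1.13e-06) = 2.57e+04 rad/s.
Step 3 — f₀ = ω₀/(2π) = 4090 Hz.
Step 4 — Series Q: Q = ω₀L/R = 2.57e+04·0.00134/26 = 1.324.
Step 5 — 3dB bandwidth: Δω = ω₀/Q = 1.94e+04 rad/s; BW = Δω/(2π) = 3088 Hz.

(a) f₀ = 4090 Hz  (b) Q = 1.324  (c) BW = 3088 Hz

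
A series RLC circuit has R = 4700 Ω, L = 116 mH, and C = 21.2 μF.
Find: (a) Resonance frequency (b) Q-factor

Step 1 — Resonance condition Im(Z)=0 gives ω₀ = 1/√(LC).
Step 2 — ω₀ = 1/√(0.116·2.12e-05) = 637.7 rad/s.
Step 3 — f₀ = ω₀/(2π) = 101.5 Hz.
Step 4 — Series Q: Q = ω₀L/R = 637.7·0.116/4700 = 0.01574.

(a) f₀ = 101.5 Hz  (b) Q = 0.01574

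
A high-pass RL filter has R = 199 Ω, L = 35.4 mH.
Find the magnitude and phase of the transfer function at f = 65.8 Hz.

Step 1 — Angular frequency: ω = 2π·65.8 = 413.4 rad/s.
Step 2 — Transfer function: H(jω) = jωL/(R + jωL).
Step 3 — Numerator jωL = j·14.64; denominator R + jωL = 199 + j14.64.
Step 4 — H = 0.00538 + j0.07315.
Step 5 — Magnitude: |H| = 0.07335 (-22.7 dB); phase: φ = 85.8°.

|H| = 0.07335 (-22.7 dB), φ = 85.8°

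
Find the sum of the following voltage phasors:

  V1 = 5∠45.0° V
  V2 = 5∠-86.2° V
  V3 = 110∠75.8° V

Step 1 — Convert each phasor to rectangular form:
  V1 = 5·(cos(45.0°) + j·sin(45.0°)) = 3.536 + j3.536 V
  V2 = 5·(cos(-86.2°) + j·sin(-86.2°)) = 0.3314 - j4.989 V
  V3 = 110·(cos(75.8°) + j·sin(75.8°)) = 26.98 + j106.6 V
Step 2 — Sum components: V_total = 30.85 + j105.2 V.
Step 3 — Convert to polar: |V_total| = 109.6 V, ∠V_total = 73.7°.

V_total = 109.6∠73.7° V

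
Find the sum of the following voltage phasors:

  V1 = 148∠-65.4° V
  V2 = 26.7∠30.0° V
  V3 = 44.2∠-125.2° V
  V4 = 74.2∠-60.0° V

Step 1 — Convert each phasor to rectangular form:
  V1 = 148·(cos(-65.4°) + j·sin(-65.4°)) = 61.61 - j134.6 V
  V2 = 26.7·(cos(30.0°) + j·sin(30.0°)) = 23.12 + j13.35 V
  V3 = 44.2·(cos(-125.2°) + j·sin(-125.2°)) = -25.48 - j36.12 V
  V4 = 74.2·(cos(-60.0°) + j·sin(-60.0°)) = 37.1 - j64.26 V
Step 2 — Sum components: V_total = 96.35 - j221.6 V.
Step 3 — Convert to polar: |V_total| = 241.6 V, ∠V_total = -66.5°.

V_total = 241.6∠-66.5° V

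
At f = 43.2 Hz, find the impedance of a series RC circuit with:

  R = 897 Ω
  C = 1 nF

Step 1 — Angular frequency: ω = 2π·f = 2π·43.2 = 271.4 rad/s.
Step 2 — Component impedances:
  R: Z = R = 897 Ω
  C: Z = 1/(jωC) = -j/(ω·C) = 0 - j3.684e+06 Ω
Step 3 — Series combination: Z_total = R + C = 897 - j3.684e+06 Ω = 3.684e+06∠-90.0° Ω.

Z = 897 - j3.684e+06 Ω = 3.684e+06∠-90.0° Ω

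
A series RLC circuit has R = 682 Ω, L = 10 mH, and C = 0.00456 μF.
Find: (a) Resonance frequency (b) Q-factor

Step 1 — Resonance condition Im(Z)=0 gives ω₀ = 1/√(LC).
Step 2 — ω₀ = 1/√(0.01·4.56e-09) = 1.481e+05 rad/s.
Step 3 — f₀ = ω₀/(2π) = 2.357e+04 Hz.
Step 4 — Series Q: Q = ω₀L/R = 1.481e+05·0.01/682 = 2.171.

(a) f₀ = 2.357e+04 Hz  (b) Q = 2.171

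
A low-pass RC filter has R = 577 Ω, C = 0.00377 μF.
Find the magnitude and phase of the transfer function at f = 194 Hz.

Step 1 — Angular frequency: ω = 2π·194 = 1219 rad/s.
Step 2 — Transfer function: H(jω) = 1/(1 + jωRC).
Step 3 — Denominator: 1 + jωRC = 1 + j·1219·577·3.77e-09 = 1 + j0.002652.
Step 4 — H = 1 - j0.002652.
Step 5 — Magnitude: |H| = 1 (-0.0 dB); phase: φ = -0.2°.

|H| = 1 (-0.0 dB), φ = -0.2°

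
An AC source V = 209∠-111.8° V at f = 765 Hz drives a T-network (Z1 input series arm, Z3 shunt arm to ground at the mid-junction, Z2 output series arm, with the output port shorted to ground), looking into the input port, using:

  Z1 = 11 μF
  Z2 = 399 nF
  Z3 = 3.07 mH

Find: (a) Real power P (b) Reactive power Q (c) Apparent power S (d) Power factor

Step 1 — Angular frequency: ω = 2π·f = 2π·765 = 4807 rad/s.
Step 2 — Component impedances:
  Z1: Z = 1/(jωC) = -j/(ω·C) = 0 - j18.91 Ω
  Z2: Z = 1/(jωC) = -j/(ω·C) = 0 - j521.4 Ω
  Z3: Z = jωL = j·4807·0.00307 = 0 + j14.76 Ω
Step 3 — With the output port shorted to ground, the output series arm Z2 runs from the junction to ground; the shunt arm Z3 also runs from the junction to ground. They appear in parallel: Z3 || Z2 = 0 + j15.19 Ω.
Step 4 — Series with input arm Z1: Z_in = Z1 + (Z3 || Z2) = 0 - j3.727 Ω = 3.727∠-90.0° Ω.
Step 5 — Source phasor: V = 209∠-111.8° V = -77.62 - j194.1 V.
Step 6 — Current: I = V / Z = 52.07 - j20.82 A = 56.08∠-21.8° A.
Step 7 — Complex power: S = V·I* = 0 - j1.172e+04 VA.
Step 8 — Real power: P = Re(S) = 0 W.
Step 9 — Reactive power: Q = Im(S) = -1.172e+04 VAR.
Step 10 — Apparent power: |S| = 1.172e+04 VA.
Step 11 — Power factor: PF = P/|S| = 0 (leading).

(a) P = 0 W  (b) Q = -1.172e+04 VAR  (c) S = 1.172e+04 VA  (d) PF = 0 (leading)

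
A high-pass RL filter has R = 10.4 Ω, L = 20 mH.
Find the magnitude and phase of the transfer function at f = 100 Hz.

Step 1 — Angular frequency: ω = 2π·100 = 628.3 rad/s.
Step 2 — Transfer function: H(jω) = jωL/(R + jωL).
Step 3 — Numerator jωL = j·12.57; denominator R + jωL = 10.4 + j12.57.
Step 4 — H = 0.5935 + j0.4912.
Step 5 — Magnitude: |H| = 0.7704 (-2.3 dB); phase: φ = 39.6°.

|H| = 0.7704 (-2.3 dB), φ = 39.6°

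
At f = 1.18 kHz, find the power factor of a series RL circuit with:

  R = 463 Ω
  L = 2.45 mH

Step 1 — Angular frequency: ω = 2π·f = 2π·1180 = 7414 rad/s.
Step 2 — Component impedances:
  R: Z = R = 463 Ω
  L: Z = jωL = j·7414·0.00245 = 0 + j18.16 Ω
Step 3 — Series combination: Z_total = R + L = 463 + j18.16 Ω = 463.4∠2.2° Ω.
Step 4 — Power factor: PF = cos(φ) = Re(Z)/|Z| = 463/463.36 = 0.9992.
Step 5 — Type: Im(Z) = 18.16 ⇒ lagging (phase φ = 2.2°).

PF = 0.9992 (lagging, φ = 2.2°)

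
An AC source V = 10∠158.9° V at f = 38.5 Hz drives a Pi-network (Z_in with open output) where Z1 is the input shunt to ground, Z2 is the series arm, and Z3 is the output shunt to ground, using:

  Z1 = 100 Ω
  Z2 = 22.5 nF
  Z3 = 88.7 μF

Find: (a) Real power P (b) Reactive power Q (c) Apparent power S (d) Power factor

Step 1 — Angular frequency: ω = 2π·f = 2π·38.5 = 241.9 rad/s.
Step 2 — Component impedances:
  Z1: Z = R = 100 Ω
  Z2: Z = 1/(jωC) = -j/(ω·C) = 0 - j1.837e+05 Ω
  Z3: Z = 1/(jωC) = -j/(ω·C) = 0 - j46.61 Ω
Step 3 — With open output, the series arm Z2 and the output shunt Z3 appear in series to ground: Z2 + Z3 = 0 - j1.838e+05 Ω.
Step 4 — Parallel with input shunt Z1: Z_in = Z1 || (Z2 + Z3) = 100 - j0.05441 Ω = 100∠-0.0° Ω.
Step 5 — Source phasor: V = 10∠158.9° V = -9.33 + j3.6 V.
Step 6 — Current: I = V / Z = -0.09331 + j0.03595 A = 0.1∠158.9° A.
Step 7 — Complex power: S = V·I* = 1 - j0.0005441 VA.
Step 8 — Real power: P = Re(S) = 1 W.
Step 9 — Reactive power: Q = Im(S) = -0.0005441 VAR.
Step 10 — Apparent power: |S| = 1 VA.
Step 11 — Power factor: PF = P/|S| = 1 (leading).

(a) P = 1 W  (b) Q = -0.0005441 VAR  (c) S = 1 VA  (d) PF = 1 (leading)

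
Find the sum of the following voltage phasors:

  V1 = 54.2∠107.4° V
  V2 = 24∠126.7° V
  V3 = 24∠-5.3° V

Step 1 — Convert each phasor to rectangular form:
  V1 = 54.2·(cos(107.4°) + j·sin(107.4°)) = -16.21 + j51.72 V
  V2 = 24·(cos(126.7°) + j·sin(126.7°)) = -14.34 + j19.24 V
  V3 = 24·(cos(-5.3°) + j·sin(-5.3°)) = 23.9 - j2.217 V
Step 2 — Sum components: V_total = -6.654 + j68.75 V.
Step 3 — Convert to polar: |V_total| = 69.07 V, ∠V_total = 95.5°.

V_total = 69.07∠95.5° V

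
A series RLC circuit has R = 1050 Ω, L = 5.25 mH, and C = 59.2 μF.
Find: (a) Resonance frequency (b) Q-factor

Step 1 — Resonance condition Im(Z)=0 gives ω₀ = 1/√(LC).
Step 2 — ω₀ = 1/√(0.00525·5.92e-05) = 1794 rad/s.
Step 3 — f₀ = ω₀/(2π) = 285.5 Hz.
Step 4 — Series Q: Q = ω₀L/R = 1794·0.00525/1050 = 0.008969.

(a) f₀ = 285.5 Hz  (b) Q = 0.008969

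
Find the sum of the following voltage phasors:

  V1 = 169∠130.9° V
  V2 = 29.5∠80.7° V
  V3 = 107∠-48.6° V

Step 1 — Convert each phasor to rectangular form:
  V1 = 169·(cos(130.9°) + j·sin(130.9°)) = -110.7 + j127.7 V
  V2 = 29.5·(cos(80.7°) + j·sin(80.7°)) = 4.767 + j29.11 V
  V3 = 107·(cos(-48.6°) + j·sin(-48.6°)) = 70.76 - j80.26 V
Step 2 — Sum components: V_total = -35.12 + j76.59 V.
Step 3 — Convert to polar: |V_total| = 84.26 V, ∠V_total = 114.6°.

V_total = 84.26∠114.6° V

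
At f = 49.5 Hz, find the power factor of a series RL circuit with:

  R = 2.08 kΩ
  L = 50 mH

Step 1 — Angular frequency: ω = 2π·f = 2π·49.5 = 311 rad/s.
Step 2 — Component impedances:
  R: Z = R = 2080 Ω
  L: Z = jωL = j·311·0.05 = 0 + j15.55 Ω
Step 3 — Series combination: Z_total = R + L = 2080 + j15.55 Ω = 2080∠0.4° Ω.
Step 4 — Power factor: PF = cos(φ) = Re(Z)/|Z| = 2080/2080 = 1.
Step 5 — Type: Im(Z) = 15.55 ⇒ lagging (phase φ = 0.4°).

PF = 1 (lagging, φ = 0.4°)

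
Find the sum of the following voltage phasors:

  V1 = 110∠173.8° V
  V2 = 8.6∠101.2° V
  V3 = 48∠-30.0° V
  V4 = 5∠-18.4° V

Step 1 — Convert each phasor to rectangular form:
  V1 = 110·(cos(173.8°) + j·sin(173.8°)) = -109.4 + j11.88 V
  V2 = 8.6·(cos(101.2°) + j·sin(101.2°)) = -1.67 + j8.436 V
  V3 = 48·(cos(-30.0°) + j·sin(-30.0°)) = 41.57 - j24 V
  V4 = 5·(cos(-18.4°) + j·sin(-18.4°)) = 4.744 - j1.578 V
Step 2 — Sum components: V_total = -64.71 - j5.262 V.
Step 3 — Convert to polar: |V_total| = 64.93 V, ∠V_total = -175.4°.

V_total = 64.93∠-175.4° V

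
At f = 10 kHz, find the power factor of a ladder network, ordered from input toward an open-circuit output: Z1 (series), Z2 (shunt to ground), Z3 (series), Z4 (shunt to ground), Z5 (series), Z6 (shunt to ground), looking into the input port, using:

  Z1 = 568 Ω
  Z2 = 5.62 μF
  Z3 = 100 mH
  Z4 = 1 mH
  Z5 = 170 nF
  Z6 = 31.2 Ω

Step 1 — Angular frequency: ω = 2π·f = 2π·1e+04 = 6.283e+04 rad/s.
Step 2 — Component impedances:
  Z1: Z = R = 568 Ω
  Z2: Z = 1/(jωC) = -j/(ω·C) = 0 - j2.832 Ω
  Z3: Z = jωL = j·6.283e+04·0.1 = 0 + j6283 Ω
  Z4: Z = jωL = j·6.283e+04·0.001 = 0 + j62.83 Ω
  Z5: Z = 1/(jωC) = -j/(ω·C) = 0 - j93.62 Ω
  Z6: Z = R = 31.2 Ω
Step 3 — Ladder network (open output): work backward from the far end, alternating series and parallel combinations. Z_in = 568 - j2.833 Ω = 568∠-0.3° Ω.
Step 4 — Power factor: PF = cos(φ) = Re(Z)/|Z| = 568/568 = 1.
Step 5 — Type: Im(Z) = -2.833 ⇒ leading (phase φ = -0.3°).

PF = 1 (leading, φ = -0.3°)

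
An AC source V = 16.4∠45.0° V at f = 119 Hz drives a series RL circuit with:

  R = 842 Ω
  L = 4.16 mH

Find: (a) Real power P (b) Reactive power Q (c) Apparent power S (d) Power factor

Step 1 — Angular frequency: ω = 2π·f = 2π·119 = 747.7 rad/s.
Step 2 — Component impedances:
  R: Z = R = 842 Ω
  L: Z = jωL = j·747.7·0.00416 = 0 + j3.11 Ω
Step 3 — Series combination: Z_total = R + L = 842 + j3.11 Ω = 842∠0.2° Ω.
Step 4 — Source phasor: V = 16.4∠45.0° V = 11.6 + j11.6 V.
Step 5 — Current: I = V / Z = 0.01382 + j0.01372 A = 0.01948∠44.8° A.
Step 6 — Complex power: S = V·I* = 0.3194 + j0.00118 VA.
Step 7 — Real power: P = Re(S) = 0.3194 W.
Step 8 — Reactive power: Q = Im(S) = 0.00118 VAR.
Step 9 — Apparent power: |S| = 0.3194 VA.
Step 10 — Power factor: PF = P/|S| = 1 (lagging).

(a) P = 0.3194 W  (b) Q = 0.00118 VAR  (c) S = 0.3194 VA  (d) PF = 1 (lagging)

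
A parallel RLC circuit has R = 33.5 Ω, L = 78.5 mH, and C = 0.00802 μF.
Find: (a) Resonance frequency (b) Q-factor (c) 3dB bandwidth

Step 1 — Resonance: ω₀ = 1/√(LC) = 1/√(0.0785·8.02e-09) = 3.985e+04 rad/s.
Step 2 — f₀ = ω₀/(2π) = 6343 Hz.
Step 3 — Parallel Q: Q = R/(ω₀L) = 33.5/(3.985e+04·0.0785) = 0.01071.
Step 4 — Bandwidth: Δω = ω₀/Q = 3.722e+06 rad/s; BW = Δω/(2π) = 5.924e+05 Hz.

(a) f₀ = 6343 Hz  (b) Q = 0.01071  (c) BW = 5.924e+05 Hz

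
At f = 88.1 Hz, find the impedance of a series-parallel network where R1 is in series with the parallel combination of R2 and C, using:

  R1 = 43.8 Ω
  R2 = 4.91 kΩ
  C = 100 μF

Step 1 — Angular frequency: ω = 2π·f = 2π·88.1 = 553.5 rad/s.
Step 2 — Component impedances:
  R1: Z = R = 43.8 Ω
  R2: Z = R = 4910 Ω
  C: Z = 1/(jωC) = -j/(ω·C) = 0 - j18.07 Ω
Step 3 — Parallel branch: R2 || C = 1/(1/R2 + 1/C) = 0.06647 - j18.07 Ω.
Step 4 — Series with R1: Z_total = R1 + (R2 || C) = 43.87 - j18.07 Ω = 47.44∠-22.4° Ω.

Z = 43.87 - j18.07 Ω = 47.44∠-22.4° Ω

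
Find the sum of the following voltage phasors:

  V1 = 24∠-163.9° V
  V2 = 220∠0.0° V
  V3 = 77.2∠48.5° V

Step 1 — Convert each phasor to rectangular form:
  V1 = 24·(cos(-163.9°) + j·sin(-163.9°)) = -23.06 - j6.656 V
  V2 = 220·(cos(0.0°) + j·sin(0.0°)) = 220 V
  V3 = 77.2·(cos(48.5°) + j·sin(48.5°)) = 51.15 + j57.82 V
Step 2 — Sum components: V_total = 248.1 + j51.16 V.
Step 3 — Convert to polar: |V_total| = 253.3 V, ∠V_total = 11.7°.

V_total = 253.3∠11.7° V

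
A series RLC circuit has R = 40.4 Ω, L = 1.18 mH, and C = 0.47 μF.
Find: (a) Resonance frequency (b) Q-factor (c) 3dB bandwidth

Step 1 — Resonance: ω₀ = 1/√(LC) = 1/√(0.00118·4.7e-07) = 4.246e+04 rad/s.
Step 2 — f₀ = ω₀/(2π) = 6758 Hz.
Step 3 — Series Q: Q = ω₀L/R = 4.246e+04·0.00118/40.4 = 1.24.
Step 4 — Bandwidth: Δω = ω₀/Q = 3.424e+04 rad/s; BW = Δω/(2π) = 5449 Hz.

(a) f₀ = 6758 Hz  (b) Q = 1.24  (c) BW = 5449 Hz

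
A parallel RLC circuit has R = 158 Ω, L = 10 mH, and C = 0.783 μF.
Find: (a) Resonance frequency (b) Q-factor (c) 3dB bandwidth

Step 1 — Resonance: ω₀ = 1/√(LC) = 1/√(0.01·7.83e-07) = 1.13e+04 rad/s.
Step 2 — f₀ = ω₀/(2π) = 1799 Hz.
Step 3 — Parallel Q: Q = R/(ω₀L) = 158/(1.13e+04·0.01) = 1.398.
Step 4 — Bandwidth: Δω = ω₀/Q = 8083 rad/s; BW = Δω/(2π) = 1286 Hz.

(a) f₀ = 1799 Hz  (b) Q = 1.398  (c) BW = 1286 Hz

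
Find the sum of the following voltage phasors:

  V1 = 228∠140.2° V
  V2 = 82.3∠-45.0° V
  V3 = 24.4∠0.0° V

Step 1 — Convert each phasor to rectangular form:
  V1 = 228·(cos(140.2°) + j·sin(140.2°)) = -175.2 + j145.9 V
  V2 = 82.3·(cos(-45.0°) + j·sin(-45.0°)) = 58.19 - j58.19 V
  V3 = 24.4·(cos(0.0°) + j·sin(0.0°)) = 24.4 V
Step 2 — Sum components: V_total = -92.57 + j87.75 V.
Step 3 — Convert to polar: |V_total| = 127.6 V, ∠V_total = 136.5°.

V_total = 127.6∠136.5° V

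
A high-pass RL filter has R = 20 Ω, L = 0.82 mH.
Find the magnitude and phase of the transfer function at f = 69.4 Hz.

Step 1 — Angular frequency: ω = 2π·69.4 = 436.1 rad/s.
Step 2 — Transfer function: H(jω) = jωL/(R + jωL).
Step 3 — Numerator jωL = j·0.3576; denominator R + jωL = 20 + j0.3576.
Step 4 — H = 0.0003195 + j0.01787.
Step 5 — Magnitude: |H| = 0.01788 (-35.0 dB); phase: φ = 89.0°.

|H| = 0.01788 (-35.0 dB), φ = 89.0°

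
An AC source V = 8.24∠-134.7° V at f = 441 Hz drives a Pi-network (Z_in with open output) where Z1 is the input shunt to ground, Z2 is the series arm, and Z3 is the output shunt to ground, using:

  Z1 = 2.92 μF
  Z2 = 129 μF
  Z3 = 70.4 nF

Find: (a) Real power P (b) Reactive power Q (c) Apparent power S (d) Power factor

Step 1 — Angular frequency: ω = 2π·f = 2π·441 = 2771 rad/s.
Step 2 — Component impedances:
  Z1: Z = 1/(jωC) = -j/(ω·C) = 0 - j123.6 Ω
  Z2: Z = 1/(jωC) = -j/(ω·C) = 0 - j2.798 Ω
  Z3: Z = 1/(jωC) = -j/(ω·C) = 0 - j5126 Ω
Step 3 — With open output, the series arm Z2 and the output shunt Z3 appear in series to ground: Z2 + Z3 = 0 - j5129 Ω.
Step 4 — Parallel with input shunt Z1: Z_in = Z1 || (Z2 + Z3) = 0 - j120.7 Ω = 120.7∠-90.0° Ω.
Step 5 — Source phasor: V = 8.24∠-134.7° V = -5.796 - j5.857 V.
Step 6 — Current: I = V / Z = 0.04853 - j0.04803 A = 0.06828∠-44.7° A.
Step 7 — Complex power: S = V·I* = 0 - j0.5626 VA.
Step 8 — Real power: P = Re(S) = 0 W.
Step 9 — Reactive power: Q = Im(S) = -0.5626 VAR.
Step 10 — Apparent power: |S| = 0.5626 VA.
Step 11 — Power factor: PF = P/|S| = 0 (leading).

(a) P = 0 W  (b) Q = -0.5626 VAR  (c) S = 0.5626 VA  (d) PF = 0 (leading)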